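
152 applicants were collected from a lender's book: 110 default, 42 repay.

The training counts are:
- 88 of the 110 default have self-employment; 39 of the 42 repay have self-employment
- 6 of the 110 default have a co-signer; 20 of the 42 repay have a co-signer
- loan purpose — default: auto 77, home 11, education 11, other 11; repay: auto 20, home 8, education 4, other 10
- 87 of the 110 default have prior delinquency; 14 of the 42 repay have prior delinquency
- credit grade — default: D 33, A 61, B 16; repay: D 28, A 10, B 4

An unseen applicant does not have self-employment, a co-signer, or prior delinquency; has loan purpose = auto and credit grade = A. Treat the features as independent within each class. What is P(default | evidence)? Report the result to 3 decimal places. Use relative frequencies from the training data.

default: (110/152) × (22/110) × (104/110) × (77/110) × (23/110) × (61/110) ≈ 0.0111068
repay: (42/152) × (3/42) × (22/42) × (20/42) × (28/42) × (10/42) ≈ 0.000781432
P(default | x) = 0.0111068 / 0.011888232 ≈ 0.934

0.934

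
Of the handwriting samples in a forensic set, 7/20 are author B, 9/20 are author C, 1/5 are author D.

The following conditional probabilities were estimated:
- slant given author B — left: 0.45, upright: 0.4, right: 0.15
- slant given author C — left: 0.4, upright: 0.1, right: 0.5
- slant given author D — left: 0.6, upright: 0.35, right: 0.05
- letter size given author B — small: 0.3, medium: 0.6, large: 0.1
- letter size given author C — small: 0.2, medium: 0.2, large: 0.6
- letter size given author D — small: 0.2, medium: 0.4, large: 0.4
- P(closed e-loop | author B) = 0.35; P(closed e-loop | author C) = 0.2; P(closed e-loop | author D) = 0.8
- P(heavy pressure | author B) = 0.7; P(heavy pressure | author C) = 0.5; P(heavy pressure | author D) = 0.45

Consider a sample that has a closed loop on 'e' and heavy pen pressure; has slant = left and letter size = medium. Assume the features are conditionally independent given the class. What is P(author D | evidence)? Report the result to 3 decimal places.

0.392

author B: 0.35 × 0.45 × 0.6 × 0.35 × 0.7 = 0.0231525
author C: 0.45 × 0.4 × 0.2 × 0.2 × 0.5 = 0.0036
author D: 0.2 × 0.6 × 0.4 × 0.8 × 0.45 = 0.01728
P(author D | x) = 0.01728 / 0.0440325 ≈ 0.392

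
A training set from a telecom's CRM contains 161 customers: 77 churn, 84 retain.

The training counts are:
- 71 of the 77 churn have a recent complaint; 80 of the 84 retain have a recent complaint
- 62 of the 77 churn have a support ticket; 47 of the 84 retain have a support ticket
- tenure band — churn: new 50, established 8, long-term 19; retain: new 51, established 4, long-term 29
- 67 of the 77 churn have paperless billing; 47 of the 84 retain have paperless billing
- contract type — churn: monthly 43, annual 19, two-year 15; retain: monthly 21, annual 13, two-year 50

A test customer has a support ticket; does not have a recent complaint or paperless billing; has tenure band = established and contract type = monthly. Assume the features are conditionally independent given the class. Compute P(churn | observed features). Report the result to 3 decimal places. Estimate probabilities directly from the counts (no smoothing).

0.756

churn: (77/161) × (6/77) × (62/77) × (8/77) × (10/77) × (43/77) ≈ 0.000226106
retain: (84/161) × (4/84) × (47/84) × (4/84) × (37/84) × (21/84) ≈ 0.0000728947
P(churn | x) = 0.000226106 / 0.0002990007 ≈ 0.756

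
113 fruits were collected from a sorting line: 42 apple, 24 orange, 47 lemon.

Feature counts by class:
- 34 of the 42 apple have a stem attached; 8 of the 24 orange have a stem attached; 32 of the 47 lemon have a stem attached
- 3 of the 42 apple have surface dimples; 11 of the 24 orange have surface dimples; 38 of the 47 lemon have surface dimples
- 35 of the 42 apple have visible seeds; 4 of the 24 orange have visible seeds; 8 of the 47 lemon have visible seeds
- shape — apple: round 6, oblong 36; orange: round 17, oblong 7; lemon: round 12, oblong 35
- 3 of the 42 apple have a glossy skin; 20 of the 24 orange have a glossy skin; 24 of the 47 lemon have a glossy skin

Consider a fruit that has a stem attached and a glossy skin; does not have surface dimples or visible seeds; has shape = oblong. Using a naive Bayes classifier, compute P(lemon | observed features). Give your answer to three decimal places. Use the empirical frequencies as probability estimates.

apple: (42/113) × (34/42) × (39/42) × (7/42) × (36/42) × (3/42) ≈ 0.00285095
orange: (24/113) × (8/24) × (13/24) × (20/24) × (7/24) × (20/24) ≈ 0.00776726
lemon: (47/113) × (32/47) × (9/47) × (39/47) × (35/47) × (24/47) ≈ 0.0171106
P(lemon | x) = 0.0171106 / 0.02772881 ≈ 0.617

0.617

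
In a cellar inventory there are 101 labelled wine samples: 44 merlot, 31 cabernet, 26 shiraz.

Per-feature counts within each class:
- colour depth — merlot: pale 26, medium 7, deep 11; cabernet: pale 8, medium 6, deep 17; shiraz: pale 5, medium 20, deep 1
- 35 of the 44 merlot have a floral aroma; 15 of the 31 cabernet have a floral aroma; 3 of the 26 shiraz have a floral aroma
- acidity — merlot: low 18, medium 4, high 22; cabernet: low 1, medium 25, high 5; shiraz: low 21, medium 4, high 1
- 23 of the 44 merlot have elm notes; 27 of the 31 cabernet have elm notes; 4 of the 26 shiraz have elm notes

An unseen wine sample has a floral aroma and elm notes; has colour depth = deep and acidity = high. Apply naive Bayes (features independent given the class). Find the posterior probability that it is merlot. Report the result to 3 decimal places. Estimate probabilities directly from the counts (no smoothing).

merlot: (44/101) × (11/44) × (35/44) × (22/44) × (23/44) ≈ 0.0226429
cabernet: (31/101) × (17/31) × (15/31) × (5/31) × (27/31) ≈ 0.0114411
shiraz: (26/101) × (1/26) × (3/26) × (1/26) × (4/26) ≈ 0.00000675989
P(merlot | x) = 0.0226429 / 0.03409075989 ≈ 0.664

0.664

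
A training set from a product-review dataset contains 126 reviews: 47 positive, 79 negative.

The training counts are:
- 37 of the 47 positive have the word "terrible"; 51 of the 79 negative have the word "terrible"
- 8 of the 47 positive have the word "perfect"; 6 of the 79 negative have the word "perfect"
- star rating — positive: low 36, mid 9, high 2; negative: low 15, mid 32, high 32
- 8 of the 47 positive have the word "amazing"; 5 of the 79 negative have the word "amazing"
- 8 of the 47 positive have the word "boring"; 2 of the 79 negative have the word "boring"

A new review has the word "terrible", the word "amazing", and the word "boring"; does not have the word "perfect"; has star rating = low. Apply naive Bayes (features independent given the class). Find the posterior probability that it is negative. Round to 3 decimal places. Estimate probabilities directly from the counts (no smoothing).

0.021

positive: (47/126) × (37/47) × (39/47) × (36/47) × (8/47) × (8/47) ≈ 0.00540738
negative: (79/126) × (51/79) × (73/79) × (15/79) × (5/79) × (2/79) ≈ 0.00011379
P(negative | x) = 0.00011379 / 0.00552117 ≈ 0.021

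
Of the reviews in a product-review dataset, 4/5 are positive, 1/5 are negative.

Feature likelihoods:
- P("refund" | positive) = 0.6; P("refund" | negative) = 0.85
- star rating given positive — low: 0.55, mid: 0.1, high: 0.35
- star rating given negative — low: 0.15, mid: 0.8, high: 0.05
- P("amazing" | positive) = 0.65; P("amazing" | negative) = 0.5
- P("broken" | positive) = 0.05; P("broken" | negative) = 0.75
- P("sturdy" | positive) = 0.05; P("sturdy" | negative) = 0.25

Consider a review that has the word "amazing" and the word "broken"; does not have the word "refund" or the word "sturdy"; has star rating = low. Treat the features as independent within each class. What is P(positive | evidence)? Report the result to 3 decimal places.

positive: 0.8 × (1−0.6) × 0.55 × 0.65 × 0.05 × (1−0.05) = 0.005434
negative: 0.2 × (1−0.85) × 0.15 × 0.5 × 0.75 × (1−0.25) = 0.001265625
P(positive | x) = 0.005434 / 0.006699625 ≈ 0.811

0.811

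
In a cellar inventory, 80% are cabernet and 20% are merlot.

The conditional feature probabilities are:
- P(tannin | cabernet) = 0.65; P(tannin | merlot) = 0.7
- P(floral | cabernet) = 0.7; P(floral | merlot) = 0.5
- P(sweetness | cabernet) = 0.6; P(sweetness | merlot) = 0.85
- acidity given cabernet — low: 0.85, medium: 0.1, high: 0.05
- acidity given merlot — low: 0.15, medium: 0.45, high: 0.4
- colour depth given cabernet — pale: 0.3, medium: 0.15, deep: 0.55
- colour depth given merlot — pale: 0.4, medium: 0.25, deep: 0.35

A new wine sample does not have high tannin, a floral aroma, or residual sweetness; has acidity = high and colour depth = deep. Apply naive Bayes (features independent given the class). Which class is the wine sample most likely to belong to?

cabernet: 0.8 × (1−0.65) × (1−0.7) × (1−0.6) × 0.05 × 0.55 = 0.000924
merlot: 0.2 × (1−0.7) × (1−0.5) × (1−0.85) × 0.4 × 0.35 = 0.00063
Highest score → cabernet.

cabernet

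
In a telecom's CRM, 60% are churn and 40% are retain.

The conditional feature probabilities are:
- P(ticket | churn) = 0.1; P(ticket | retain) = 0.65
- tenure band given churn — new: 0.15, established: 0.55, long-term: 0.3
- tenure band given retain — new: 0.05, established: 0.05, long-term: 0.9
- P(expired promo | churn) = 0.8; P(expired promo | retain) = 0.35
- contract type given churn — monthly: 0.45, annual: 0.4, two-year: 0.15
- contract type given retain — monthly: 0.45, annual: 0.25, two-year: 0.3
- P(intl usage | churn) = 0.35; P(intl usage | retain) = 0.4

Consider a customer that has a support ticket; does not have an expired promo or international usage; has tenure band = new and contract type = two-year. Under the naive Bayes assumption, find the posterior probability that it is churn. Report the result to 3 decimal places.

0.103

churn: 0.6 × 0.1 × 0.15 × (1−0.8) × 0.15 × (1−0.35) = 0.0001755
retain: 0.4 × 0.65 × 0.05 × (1−0.35) × 0.3 × (1−0.4) = 0.001521
P(churn | x) = 0.0001755 / 0.0016965 ≈ 0.103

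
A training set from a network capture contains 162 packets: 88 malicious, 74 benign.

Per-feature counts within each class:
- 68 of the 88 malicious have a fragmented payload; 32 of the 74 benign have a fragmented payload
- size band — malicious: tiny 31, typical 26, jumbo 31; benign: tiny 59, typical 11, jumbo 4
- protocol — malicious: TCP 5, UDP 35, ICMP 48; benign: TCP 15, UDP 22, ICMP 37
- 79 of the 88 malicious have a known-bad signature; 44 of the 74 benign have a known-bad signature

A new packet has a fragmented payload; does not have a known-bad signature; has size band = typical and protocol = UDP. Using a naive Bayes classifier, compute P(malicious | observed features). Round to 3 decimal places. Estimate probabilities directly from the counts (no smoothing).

malicious: (88/162) × (68/88) × (26/88) × (35/88) × (9/88) ≈ 0.00504464
benign: (74/162) × (32/74) × (11/74) × (22/74) × (30/74) ≈ 0.00353897
P(malicious | x) = 0.00504464 / 0.00858361 ≈ 0.588

0.588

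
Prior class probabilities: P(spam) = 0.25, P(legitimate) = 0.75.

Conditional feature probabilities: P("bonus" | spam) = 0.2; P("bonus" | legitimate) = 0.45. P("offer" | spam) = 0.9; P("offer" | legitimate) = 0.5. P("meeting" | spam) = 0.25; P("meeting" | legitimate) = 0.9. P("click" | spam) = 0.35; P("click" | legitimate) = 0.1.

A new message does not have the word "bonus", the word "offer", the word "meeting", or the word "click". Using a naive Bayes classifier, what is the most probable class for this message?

spam: 0.25 × (1−0.2) × (1−0.9) × (1−0.25) × (1−0.35) = 0.00975
legitimate: 0.75 × (1−0.45) × (1−0.5) × (1−0.9) × (1−0.1) = 0.0185625
Highest score → legitimate.

legitimate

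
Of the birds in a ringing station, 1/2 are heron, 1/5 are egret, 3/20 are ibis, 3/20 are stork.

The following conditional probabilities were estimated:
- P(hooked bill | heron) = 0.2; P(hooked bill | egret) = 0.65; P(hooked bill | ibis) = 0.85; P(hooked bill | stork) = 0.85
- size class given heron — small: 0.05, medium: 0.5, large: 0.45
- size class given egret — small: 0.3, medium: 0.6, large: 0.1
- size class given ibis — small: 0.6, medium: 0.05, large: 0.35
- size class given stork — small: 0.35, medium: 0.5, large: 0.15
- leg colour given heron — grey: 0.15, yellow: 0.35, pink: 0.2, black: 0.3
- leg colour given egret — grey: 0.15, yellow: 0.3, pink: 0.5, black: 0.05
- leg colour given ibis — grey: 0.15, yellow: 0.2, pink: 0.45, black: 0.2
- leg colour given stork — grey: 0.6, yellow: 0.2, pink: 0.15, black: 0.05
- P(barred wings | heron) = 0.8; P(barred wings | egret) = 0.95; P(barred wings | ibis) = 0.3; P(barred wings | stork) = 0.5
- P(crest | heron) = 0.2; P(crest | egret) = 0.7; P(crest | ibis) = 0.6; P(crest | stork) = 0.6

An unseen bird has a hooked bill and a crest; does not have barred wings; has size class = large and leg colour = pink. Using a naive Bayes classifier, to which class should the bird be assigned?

ibis

heron: 0.5 × 0.2 × 0.45 × 0.2 × (1−0.8) × 0.2 = 0.00036
egret: 0.2 × 0.65 × 0.1 × 0.5 × (1−0.95) × 0.7 = 0.0002275
ibis: 0.15 × 0.85 × 0.35 × 0.45 × (1−0.3) × 0.6 = 0.008434125
stork: 0.15 × 0.85 × 0.15 × 0.15 × (1−0.5) × 0.6 = 0.000860625
Highest score → ibis.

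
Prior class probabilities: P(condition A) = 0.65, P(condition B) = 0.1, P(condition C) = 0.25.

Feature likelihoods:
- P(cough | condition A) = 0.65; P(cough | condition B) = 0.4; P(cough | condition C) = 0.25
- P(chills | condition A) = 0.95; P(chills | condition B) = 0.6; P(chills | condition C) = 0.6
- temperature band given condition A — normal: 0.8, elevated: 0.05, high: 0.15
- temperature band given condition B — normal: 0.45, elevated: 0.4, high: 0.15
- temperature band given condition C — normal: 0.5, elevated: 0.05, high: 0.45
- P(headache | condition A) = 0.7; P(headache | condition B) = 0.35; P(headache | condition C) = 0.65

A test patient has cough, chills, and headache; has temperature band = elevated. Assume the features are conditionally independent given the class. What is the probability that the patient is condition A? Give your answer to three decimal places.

0.754

condition A: 0.65 × 0.65 × 0.95 × 0.05 × 0.7 = 0.014048125
condition B: 0.1 × 0.4 × 0.6 × 0.4 × 0.35 = 0.00336
condition C: 0.25 × 0.25 × 0.6 × 0.05 × 0.65 = 0.00121875
P(condition A | x) = 0.014048125 / 0.018626875 ≈ 0.754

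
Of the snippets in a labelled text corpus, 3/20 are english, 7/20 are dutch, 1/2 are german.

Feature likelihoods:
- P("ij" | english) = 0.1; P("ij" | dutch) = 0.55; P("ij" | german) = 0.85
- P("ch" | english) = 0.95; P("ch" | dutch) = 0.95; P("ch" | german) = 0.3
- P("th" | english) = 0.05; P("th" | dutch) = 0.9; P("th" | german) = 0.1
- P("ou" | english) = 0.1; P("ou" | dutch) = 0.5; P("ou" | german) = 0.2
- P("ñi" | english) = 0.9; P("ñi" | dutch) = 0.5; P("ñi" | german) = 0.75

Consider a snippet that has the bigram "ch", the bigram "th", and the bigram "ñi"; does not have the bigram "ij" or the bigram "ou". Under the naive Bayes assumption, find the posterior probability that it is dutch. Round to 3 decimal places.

english: 0.15 × (1−0.1) × 0.95 × 0.05 × (1−0.1) × 0.9 = 0.005194125
dutch: 0.35 × (1−0.55) × 0.95 × 0.9 × (1−0.5) × 0.5 = 0.033665625
german: 0.5 × (1−0.85) × 0.3 × 0.1 × (1−0.2) × 0.75 = 0.00135
P(dutch | x) = 0.033665625 / 0.04020975 ≈ 0.837

0.837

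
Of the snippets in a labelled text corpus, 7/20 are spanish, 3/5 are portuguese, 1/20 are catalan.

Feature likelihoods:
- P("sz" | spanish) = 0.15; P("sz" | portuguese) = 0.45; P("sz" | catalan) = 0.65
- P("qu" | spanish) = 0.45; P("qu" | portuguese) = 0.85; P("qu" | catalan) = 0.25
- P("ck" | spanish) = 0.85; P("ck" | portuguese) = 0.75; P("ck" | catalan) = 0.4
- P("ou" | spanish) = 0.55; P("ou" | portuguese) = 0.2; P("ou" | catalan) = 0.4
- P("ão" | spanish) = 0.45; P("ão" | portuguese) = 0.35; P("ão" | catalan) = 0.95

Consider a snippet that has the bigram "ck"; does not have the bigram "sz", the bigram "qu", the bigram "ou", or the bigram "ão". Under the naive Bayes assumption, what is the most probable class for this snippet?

spanish: 0.35 × (1−0.15) × (1−0.45) × 0.85 × (1−0.55) × (1−0.45) = 0.034422609375
portuguese: 0.6 × (1−0.45) × (1−0.85) × 0.75 × (1−0.2) × (1−0.35) = 0.019305
catalan: 0.05 × (1−0.65) × (1−0.25) × 0.4 × (1−0.4) × (1−0.95) = 0.0001575
Highest score → spanish.

spanish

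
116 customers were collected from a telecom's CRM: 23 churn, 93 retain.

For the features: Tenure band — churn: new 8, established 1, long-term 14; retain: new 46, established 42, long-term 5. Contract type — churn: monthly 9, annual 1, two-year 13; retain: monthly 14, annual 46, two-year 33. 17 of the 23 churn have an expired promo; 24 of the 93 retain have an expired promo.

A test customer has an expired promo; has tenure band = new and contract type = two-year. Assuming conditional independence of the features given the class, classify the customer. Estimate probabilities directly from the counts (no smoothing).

retain

churn: (23/116) × (8/23) × (13/23) × (17/23) ≈ 0.0288117
retain: (93/116) × (46/93) × (33/93) × (24/93) ≈ 0.0363127
Highest score → retain.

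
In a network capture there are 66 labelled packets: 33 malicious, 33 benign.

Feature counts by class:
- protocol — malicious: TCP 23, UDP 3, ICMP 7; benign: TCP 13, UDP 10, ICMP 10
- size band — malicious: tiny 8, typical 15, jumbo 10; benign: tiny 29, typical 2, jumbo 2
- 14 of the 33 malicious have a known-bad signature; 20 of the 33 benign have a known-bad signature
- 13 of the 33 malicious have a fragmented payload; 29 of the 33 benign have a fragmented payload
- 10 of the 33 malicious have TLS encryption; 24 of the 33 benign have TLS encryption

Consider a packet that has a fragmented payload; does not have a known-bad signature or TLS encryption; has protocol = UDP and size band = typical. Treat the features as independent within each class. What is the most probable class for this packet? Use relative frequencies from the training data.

malicious: (33/66) × (3/33) × (15/33) × (19/33) × (13/33) × (23/33) ≈ 0.00326616
benign: (33/66) × (10/33) × (2/33) × (13/33) × (29/33) × (9/33) ≈ 0.00086699
Highest score → malicious.

malicious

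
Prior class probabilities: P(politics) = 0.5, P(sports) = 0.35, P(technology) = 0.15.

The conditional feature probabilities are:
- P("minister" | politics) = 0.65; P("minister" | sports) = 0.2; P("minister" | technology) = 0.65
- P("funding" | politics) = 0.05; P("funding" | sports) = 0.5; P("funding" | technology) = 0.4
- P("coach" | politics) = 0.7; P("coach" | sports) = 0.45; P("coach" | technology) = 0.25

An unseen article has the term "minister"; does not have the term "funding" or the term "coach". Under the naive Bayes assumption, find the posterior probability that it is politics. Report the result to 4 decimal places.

politics: 0.5 × 0.65 × (1−0.05) × (1−0.7) = 0.092625
sports: 0.35 × 0.2 × (1−0.5) × (1−0.45) = 0.01925
technology: 0.15 × 0.65 × (1−0.4) × (1−0.25) = 0.043875
P(politics | x) = 0.092625 / 0.15575 ≈ 0.5947

0.5947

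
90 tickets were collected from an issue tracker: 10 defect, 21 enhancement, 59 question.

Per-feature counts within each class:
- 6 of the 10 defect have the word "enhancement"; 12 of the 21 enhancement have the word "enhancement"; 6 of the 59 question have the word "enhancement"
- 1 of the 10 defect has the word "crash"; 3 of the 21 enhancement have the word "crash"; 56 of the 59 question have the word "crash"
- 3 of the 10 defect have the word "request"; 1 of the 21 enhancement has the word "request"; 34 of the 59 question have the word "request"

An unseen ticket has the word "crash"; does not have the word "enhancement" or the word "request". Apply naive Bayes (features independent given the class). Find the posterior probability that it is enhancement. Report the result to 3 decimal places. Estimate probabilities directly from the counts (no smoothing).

defect: (10/90) × (4/10) × (1/10) × (7/10) ≈ 0.00311111
enhancement: (21/90) × (9/21) × (3/21) × (20/21) ≈ 0.0136054
question: (59/90) × (53/59) × (56/59) × (25/59) ≈ 0.236841
P(enhancement | x) = 0.0136054 / 0.25355751 ≈ 0.054

0.054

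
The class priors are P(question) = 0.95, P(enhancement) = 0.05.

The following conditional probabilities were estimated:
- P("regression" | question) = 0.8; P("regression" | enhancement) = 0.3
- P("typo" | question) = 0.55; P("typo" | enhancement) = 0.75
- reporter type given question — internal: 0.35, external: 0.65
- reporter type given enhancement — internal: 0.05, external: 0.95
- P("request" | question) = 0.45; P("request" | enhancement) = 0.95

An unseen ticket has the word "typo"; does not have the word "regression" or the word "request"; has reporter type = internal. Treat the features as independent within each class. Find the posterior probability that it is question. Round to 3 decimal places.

0.997

question: 0.95 × (1−0.8) × 0.55 × 0.35 × (1−0.45) = 0.02011625
enhancement: 0.05 × (1−0.3) × 0.75 × 0.05 × (1−0.95) = 0.000065625
P(question | x) = 0.02011625 / 0.020181875 ≈ 0.997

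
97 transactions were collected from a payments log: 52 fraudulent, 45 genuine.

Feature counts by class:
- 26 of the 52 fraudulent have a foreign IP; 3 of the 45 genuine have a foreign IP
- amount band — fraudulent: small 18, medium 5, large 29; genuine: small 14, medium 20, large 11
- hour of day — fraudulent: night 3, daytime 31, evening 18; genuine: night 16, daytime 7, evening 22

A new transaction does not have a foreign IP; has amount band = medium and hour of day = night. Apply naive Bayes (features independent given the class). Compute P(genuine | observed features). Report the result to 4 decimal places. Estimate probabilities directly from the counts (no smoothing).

0.9787

fraudulent: (52/97) × (26/52) × (5/52) × (3/52) ≈ 0.00148692
genuine: (45/97) × (42/45) × (20/45) × (16/45) ≈ 0.0684231
P(genuine | x) = 0.0684231 / 0.06991002 ≈ 0.9787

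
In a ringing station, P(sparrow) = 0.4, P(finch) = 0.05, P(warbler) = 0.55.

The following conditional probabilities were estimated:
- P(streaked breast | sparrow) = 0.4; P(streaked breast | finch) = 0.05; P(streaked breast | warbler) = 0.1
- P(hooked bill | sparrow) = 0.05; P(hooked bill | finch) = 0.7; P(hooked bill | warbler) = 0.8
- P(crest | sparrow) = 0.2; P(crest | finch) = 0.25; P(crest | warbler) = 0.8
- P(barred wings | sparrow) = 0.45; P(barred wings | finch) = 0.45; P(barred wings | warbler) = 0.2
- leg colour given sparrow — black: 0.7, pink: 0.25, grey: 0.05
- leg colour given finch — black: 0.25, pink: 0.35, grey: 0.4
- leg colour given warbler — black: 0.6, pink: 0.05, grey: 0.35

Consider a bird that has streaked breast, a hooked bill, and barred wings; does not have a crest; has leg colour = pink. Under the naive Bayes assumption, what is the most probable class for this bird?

sparrow

sparrow: 0.4 × 0.4 × 0.05 × (1−0.2) × 0.45 × 0.25 = 0.00072
finch: 0.05 × 0.05 × 0.7 × (1−0.25) × 0.45 × 0.35 = 0.00020671875
warbler: 0.55 × 0.1 × 0.8 × (1−0.8) × 0.2 × 0.05 = 0.000088
Highest score → sparrow.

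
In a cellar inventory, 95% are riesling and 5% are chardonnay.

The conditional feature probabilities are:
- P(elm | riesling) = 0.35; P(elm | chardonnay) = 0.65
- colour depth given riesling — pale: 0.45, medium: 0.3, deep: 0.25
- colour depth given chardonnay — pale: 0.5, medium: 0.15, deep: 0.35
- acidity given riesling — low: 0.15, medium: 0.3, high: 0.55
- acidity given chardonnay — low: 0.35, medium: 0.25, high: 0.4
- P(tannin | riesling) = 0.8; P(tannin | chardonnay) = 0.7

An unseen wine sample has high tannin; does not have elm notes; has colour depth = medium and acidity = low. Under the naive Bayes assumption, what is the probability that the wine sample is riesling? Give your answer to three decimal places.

riesling: 0.95 × (1−0.35) × 0.3 × 0.15 × 0.8 = 0.02223
chardonnay: 0.05 × (1−0.65) × 0.15 × 0.35 × 0.7 = 0.000643125
P(riesling | x) = 0.02223 / 0.022873125 ≈ 0.972

0.972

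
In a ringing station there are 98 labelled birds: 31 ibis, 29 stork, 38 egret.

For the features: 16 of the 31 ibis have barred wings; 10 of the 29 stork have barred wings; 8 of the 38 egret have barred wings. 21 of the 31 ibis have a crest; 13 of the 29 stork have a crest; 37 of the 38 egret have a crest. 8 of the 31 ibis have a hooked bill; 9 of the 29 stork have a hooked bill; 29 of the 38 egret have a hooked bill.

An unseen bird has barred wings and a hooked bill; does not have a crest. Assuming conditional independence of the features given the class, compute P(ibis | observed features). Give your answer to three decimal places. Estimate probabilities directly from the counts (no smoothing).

ibis: (31/98) × (16/31) × (10/31) × (8/31) ≈ 0.0135913
stork: (29/98) × (10/29) × (16/29) × (9/29) ≈ 0.0174719
egret: (38/98) × (8/38) × (1/38) × (29/38) ≈ 0.00163944
P(ibis | x) = 0.0135913 / 0.03270264 ≈ 0.416

0.416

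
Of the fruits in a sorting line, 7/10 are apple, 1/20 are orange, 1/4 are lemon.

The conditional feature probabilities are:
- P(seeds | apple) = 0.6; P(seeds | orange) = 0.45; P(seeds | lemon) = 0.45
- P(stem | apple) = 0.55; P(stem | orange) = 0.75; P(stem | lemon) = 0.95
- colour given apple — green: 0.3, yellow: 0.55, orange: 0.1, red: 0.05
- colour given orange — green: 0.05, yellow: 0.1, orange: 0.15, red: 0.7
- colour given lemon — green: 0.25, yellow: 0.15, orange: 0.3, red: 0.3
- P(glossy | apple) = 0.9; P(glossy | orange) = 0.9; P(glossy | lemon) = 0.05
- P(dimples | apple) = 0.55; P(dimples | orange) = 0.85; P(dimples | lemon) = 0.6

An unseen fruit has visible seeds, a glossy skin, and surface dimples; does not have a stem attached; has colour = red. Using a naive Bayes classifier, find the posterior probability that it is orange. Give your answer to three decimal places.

0.389

apple: 0.7 × 0.6 × (1−0.55) × 0.05 × 0.9 × 0.55 = 0.00467775
orange: 0.05 × 0.45 × (1−0.75) × 0.7 × 0.9 × 0.85 = 0.0030121875
lemon: 0.25 × 0.45 × (1−0.95) × 0.3 × 0.05 × 0.6 = 0.000050625
P(orange | x) = 0.0030121875 / 0.0077405625 ≈ 0.389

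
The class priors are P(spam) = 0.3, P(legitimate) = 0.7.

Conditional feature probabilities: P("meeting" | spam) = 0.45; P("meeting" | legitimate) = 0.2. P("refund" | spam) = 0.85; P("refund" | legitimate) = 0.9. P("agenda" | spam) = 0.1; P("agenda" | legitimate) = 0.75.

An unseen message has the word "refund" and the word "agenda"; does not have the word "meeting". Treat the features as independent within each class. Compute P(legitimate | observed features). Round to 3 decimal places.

0.964

spam: 0.3 × (1−0.45) × 0.85 × 0.1 = 0.014025
legitimate: 0.7 × (1−0.2) × 0.9 × 0.75 = 0.378
P(legitimate | x) = 0.378 / 0.392025 ≈ 0.964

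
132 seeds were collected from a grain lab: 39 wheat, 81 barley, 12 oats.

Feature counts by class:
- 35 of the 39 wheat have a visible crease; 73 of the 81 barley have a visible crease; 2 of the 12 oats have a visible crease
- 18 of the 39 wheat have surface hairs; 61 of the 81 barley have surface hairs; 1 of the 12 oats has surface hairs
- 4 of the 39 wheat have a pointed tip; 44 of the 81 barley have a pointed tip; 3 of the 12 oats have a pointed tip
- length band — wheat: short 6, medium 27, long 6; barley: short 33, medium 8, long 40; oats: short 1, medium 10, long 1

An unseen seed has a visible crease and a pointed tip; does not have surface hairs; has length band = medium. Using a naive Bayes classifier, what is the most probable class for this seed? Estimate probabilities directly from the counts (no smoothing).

wheat: (39/132) × (35/39) × (21/39) × (4/39) × (27/39) ≈ 0.0101378
barley: (81/132) × (73/81) × (20/81) × (44/81) × (8/81) ≈ 0.00732599
oats: (12/132) × (2/12) × (11/12) × (3/12) × (10/12) ≈ 0.00289352
Highest score → wheat.

wheat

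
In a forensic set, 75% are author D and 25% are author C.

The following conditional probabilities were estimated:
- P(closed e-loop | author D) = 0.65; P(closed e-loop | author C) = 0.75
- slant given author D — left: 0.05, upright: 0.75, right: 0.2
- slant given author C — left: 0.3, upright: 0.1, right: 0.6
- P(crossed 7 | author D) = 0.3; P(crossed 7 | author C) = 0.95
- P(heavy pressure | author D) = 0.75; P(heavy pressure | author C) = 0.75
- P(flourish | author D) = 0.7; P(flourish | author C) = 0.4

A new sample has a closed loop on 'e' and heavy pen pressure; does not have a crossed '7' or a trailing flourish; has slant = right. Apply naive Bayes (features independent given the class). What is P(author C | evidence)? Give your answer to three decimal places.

author D: 0.75 × 0.65 × 0.2 × (1−0.3) × 0.75 × (1−0.7) = 0.01535625
author C: 0.25 × 0.75 × 0.6 × (1−0.95) × 0.75 × (1−0.4) = 0.00253125
P(author C | x) = 0.00253125 / 0.0178875 ≈ 0.142

0.142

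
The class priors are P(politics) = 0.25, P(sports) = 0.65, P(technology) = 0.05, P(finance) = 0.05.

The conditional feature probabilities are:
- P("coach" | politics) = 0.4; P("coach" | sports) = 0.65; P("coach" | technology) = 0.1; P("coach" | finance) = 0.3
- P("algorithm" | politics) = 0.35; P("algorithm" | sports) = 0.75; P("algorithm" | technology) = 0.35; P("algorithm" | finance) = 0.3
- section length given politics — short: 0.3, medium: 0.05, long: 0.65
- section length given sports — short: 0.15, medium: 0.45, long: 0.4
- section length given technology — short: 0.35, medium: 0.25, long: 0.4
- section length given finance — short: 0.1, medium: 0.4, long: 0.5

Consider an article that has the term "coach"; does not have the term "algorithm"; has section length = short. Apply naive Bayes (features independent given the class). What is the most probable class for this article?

politics: 0.25 × 0.4 × (1−0.35) × 0.3 = 0.0195
sports: 0.65 × 0.65 × (1−0.75) × 0.15 = 0.01584375
technology: 0.05 × 0.1 × (1−0.35) × 0.35 = 0.0011375
finance: 0.05 × 0.3 × (1−0.3) × 0.1 = 0.00105
Highest score → politics.

politics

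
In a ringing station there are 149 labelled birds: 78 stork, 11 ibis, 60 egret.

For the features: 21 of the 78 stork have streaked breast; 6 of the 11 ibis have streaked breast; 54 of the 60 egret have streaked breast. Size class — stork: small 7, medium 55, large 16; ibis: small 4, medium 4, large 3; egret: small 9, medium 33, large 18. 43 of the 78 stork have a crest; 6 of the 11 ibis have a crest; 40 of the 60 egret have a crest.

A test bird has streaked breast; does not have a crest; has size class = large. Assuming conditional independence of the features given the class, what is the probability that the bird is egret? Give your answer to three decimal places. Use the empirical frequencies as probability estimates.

stork: (78/149) × (21/78) × (16/78) × (35/78) ≈ 0.0129727
ibis: (11/149) × (6/11) × (3/11) × (5/11) ≈ 0.00499196
egret: (60/149) × (54/60) × (18/60) × (20/60) ≈ 0.0362416
P(egret | x) = 0.0362416 / 0.05420626 ≈ 0.669

0.669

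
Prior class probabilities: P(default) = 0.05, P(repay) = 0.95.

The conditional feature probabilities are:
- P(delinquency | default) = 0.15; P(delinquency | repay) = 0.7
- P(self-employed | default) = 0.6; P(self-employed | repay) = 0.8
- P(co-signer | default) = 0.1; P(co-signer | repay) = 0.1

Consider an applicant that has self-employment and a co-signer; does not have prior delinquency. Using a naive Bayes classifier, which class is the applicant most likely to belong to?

default: 0.05 × (1−0.15) × 0.6 × 0.1 = 0.00255
repay: 0.95 × (1−0.7) × 0.8 × 0.1 = 0.0228
Highest score → repay.

repay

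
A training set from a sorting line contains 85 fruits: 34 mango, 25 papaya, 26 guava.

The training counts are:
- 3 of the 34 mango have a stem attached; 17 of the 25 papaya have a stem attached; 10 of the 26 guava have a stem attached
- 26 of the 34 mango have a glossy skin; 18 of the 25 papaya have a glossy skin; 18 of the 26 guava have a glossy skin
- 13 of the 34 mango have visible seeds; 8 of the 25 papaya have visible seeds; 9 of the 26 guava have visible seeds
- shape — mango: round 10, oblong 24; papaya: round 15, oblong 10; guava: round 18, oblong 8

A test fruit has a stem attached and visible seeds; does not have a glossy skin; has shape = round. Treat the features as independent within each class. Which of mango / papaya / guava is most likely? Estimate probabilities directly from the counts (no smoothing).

mango: (34/85) × (3/34) × (8/34) × (13/34) × (10/34) ≈ 0.000933897
papaya: (25/85) × (17/25) × (7/25) × (8/25) × (15/25) = 0.010752
guava: (26/85) × (10/26) × (8/26) × (9/26) × (18/26) ≈ 0.00867493
Highest score → papaya.

papaya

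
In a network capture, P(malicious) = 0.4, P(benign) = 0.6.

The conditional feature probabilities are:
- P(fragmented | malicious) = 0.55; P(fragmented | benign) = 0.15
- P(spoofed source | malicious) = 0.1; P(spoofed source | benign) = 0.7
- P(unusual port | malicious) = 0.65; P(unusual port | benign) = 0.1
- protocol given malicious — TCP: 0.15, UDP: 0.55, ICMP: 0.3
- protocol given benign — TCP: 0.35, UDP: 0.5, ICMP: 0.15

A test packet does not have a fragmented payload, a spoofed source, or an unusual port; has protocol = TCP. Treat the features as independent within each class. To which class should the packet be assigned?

benign

malicious: 0.4 × (1−0.55) × (1−0.1) × (1−0.65) × 0.15 = 0.008505
benign: 0.6 × (1−0.15) × (1−0.7) × (1−0.1) × 0.35 = 0.048195
Highest score → benign.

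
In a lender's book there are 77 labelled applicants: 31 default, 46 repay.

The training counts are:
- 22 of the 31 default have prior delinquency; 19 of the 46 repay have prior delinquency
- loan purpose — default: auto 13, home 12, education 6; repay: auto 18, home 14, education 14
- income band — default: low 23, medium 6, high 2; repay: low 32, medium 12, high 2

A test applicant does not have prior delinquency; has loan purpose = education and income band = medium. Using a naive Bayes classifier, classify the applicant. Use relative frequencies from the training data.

repay

default: (31/77) × (9/31) × (6/31) × (6/31) ≈ 0.00437856
repay: (46/77) × (27/46) × (14/46) × (12/46) ≈ 0.0278398
Highest score → repay.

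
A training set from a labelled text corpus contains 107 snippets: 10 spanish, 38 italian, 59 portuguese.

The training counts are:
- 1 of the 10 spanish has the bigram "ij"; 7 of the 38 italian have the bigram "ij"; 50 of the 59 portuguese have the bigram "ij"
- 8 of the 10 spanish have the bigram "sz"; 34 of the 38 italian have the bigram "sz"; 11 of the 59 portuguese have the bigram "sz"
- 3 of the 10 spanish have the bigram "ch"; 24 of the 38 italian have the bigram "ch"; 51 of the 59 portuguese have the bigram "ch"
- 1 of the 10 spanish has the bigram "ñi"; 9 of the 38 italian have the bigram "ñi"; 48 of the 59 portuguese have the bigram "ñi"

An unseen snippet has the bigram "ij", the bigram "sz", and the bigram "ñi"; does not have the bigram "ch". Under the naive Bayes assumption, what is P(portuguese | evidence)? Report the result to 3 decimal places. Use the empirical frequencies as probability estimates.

0.631

spanish: (10/107) × (1/10) × (8/10) × (7/10) × (1/10) ≈ 0.000523364
italian: (38/107) × (7/38) × (34/38) × (14/38) × (9/38) ≈ 0.00510755
portuguese: (59/107) × (50/59) × (11/59) × (8/59) × (48/59) ≈ 0.00961068
P(portuguese | x) = 0.00961068 / 0.015241594 ≈ 0.631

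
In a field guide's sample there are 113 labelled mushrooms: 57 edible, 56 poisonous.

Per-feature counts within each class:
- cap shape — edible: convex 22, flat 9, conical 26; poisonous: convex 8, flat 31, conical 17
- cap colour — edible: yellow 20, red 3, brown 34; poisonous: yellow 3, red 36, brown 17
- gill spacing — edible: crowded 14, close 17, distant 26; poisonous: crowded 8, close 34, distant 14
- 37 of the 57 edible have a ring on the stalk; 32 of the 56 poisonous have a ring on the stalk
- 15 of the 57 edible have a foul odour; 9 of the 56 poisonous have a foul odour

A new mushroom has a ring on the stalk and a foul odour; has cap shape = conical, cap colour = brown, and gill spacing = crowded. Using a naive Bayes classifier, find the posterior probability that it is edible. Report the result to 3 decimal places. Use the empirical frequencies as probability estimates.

edible: (57/113) × (26/57) × (34/57) × (14/57) × (37/57) × (15/57) ≈ 0.00575831
poisonous: (56/113) × (17/56) × (17/56) × (8/56) × (32/56) × (9/56) ≈ 0.00059917
P(edible | x) = 0.00575831 / 0.00635748 ≈ 0.906

0.906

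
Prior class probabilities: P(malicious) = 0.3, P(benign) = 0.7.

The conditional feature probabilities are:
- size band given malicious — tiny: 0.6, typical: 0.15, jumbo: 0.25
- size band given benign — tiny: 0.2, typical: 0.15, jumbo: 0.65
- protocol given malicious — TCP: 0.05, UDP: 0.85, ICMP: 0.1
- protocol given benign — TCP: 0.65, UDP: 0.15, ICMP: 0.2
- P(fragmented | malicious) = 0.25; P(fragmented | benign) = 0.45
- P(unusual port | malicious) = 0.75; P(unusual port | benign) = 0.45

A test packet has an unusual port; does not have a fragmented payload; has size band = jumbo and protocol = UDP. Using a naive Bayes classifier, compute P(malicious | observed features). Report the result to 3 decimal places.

malicious: 0.3 × 0.25 × 0.85 × (1−0.25) × 0.75 = 0.035859375
benign: 0.7 × 0.65 × 0.15 × (1−0.45) × 0.45 = 0.016891875
P(malicious | x) = 0.035859375 / 0.05275125 ≈ 0.680

0.680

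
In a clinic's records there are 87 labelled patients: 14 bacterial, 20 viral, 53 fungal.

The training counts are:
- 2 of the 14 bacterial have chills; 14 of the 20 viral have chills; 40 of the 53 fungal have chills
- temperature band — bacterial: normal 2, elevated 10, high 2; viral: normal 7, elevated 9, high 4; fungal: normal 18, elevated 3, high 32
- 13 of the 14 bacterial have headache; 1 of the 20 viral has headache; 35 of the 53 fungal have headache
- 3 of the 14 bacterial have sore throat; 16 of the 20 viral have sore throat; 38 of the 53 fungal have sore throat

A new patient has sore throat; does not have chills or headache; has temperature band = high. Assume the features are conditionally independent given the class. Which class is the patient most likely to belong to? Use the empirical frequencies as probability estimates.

fungal

bacterial: (14/87) × (12/14) × (2/14) × (1/14) × (3/14) ≈ 0.000301598
viral: (20/87) × (6/20) × (4/20) × (19/20) × (16/20) ≈ 0.0104828
fungal: (53/87) × (13/53) × (32/53) × (18/53) × (38/53) ≈ 0.0219686
Highest score → fungal.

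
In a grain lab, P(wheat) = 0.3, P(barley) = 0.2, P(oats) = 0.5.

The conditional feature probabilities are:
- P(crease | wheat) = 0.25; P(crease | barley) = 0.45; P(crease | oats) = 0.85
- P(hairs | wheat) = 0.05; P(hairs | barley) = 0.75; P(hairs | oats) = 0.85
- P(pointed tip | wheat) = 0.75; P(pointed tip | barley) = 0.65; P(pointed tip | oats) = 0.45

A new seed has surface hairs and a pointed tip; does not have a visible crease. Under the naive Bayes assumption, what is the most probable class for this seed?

wheat: 0.3 × (1−0.25) × 0.05 × 0.75 = 0.0084375
barley: 0.2 × (1−0.45) × 0.75 × 0.65 = 0.053625
oats: 0.5 × (1−0.85) × 0.85 × 0.45 = 0.0286875
Highest score → barley.

barley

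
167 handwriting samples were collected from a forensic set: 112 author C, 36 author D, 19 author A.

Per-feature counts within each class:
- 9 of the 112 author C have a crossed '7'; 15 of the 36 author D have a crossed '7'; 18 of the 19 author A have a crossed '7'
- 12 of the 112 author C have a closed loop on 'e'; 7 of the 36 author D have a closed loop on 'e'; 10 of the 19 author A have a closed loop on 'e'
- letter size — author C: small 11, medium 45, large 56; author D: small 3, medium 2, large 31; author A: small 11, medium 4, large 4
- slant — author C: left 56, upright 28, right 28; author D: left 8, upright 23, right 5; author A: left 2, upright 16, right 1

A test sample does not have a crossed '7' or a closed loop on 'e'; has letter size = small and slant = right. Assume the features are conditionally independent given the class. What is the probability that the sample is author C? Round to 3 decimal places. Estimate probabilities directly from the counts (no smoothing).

author C: (112/167) × (103/112) × (100/112) × (11/112) × (28/112) ≈ 0.0135213
author D: (36/167) × (21/36) × (29/36) × (3/36) × (5/36) ≈ 0.00117242
author A: (19/167) × (1/19) × (9/19) × (11/19) × (1/19) ≈ 0.0000864287
P(author C | x) = 0.0135213 / 0.0147801487 ≈ 0.915

0.915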